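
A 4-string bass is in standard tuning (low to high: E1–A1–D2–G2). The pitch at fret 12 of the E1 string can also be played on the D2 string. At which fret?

2

Fret 12 on E1 is MIDI 28 + 12 = 40 (E2). On the D2 string (open MIDI 38), that pitch is 40 − 38 = fret 2.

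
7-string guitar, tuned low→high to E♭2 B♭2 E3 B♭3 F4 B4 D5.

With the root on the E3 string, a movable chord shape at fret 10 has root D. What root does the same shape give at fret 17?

A

Moving from fret 10 to fret 17 shifts the root by 7 semitones.
D up 7 semitones is A.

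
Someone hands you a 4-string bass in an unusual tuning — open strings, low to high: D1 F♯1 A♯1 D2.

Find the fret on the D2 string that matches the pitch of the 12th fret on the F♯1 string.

4

F♯1 at fret 12 is F♯1 + 12 semitones = F♯2.
The open D2 string is 8 semitones above the open F♯1, so the same pitch on the D2 string lies at fret 12 − 8 = 4.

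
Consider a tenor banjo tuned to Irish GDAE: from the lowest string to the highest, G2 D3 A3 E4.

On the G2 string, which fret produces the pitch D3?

7

D3 is 7 semitones above the open G2 (G–G#–A–A#–B–C–C#–D), so it sits at fret 7.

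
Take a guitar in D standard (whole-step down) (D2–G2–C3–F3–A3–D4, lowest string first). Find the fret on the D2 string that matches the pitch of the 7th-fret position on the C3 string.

17

C3 at fret 7 is C3 + 7 semitones = G3.
The open D2 string is 10 semitones below the open C3, so the same pitch on the D2 string lies at fret 7 + 10 = 17.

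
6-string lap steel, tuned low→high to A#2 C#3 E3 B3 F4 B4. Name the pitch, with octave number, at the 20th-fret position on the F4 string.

F4 is MIDI 65. Adding 20 gives 85, which is C#6.
(Equivalently spelled Db6.)

C#6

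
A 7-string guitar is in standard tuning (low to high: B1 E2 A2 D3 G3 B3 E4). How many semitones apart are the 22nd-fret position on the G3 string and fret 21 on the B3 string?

G3 at fret 22 → F5 (MIDI 77); B3 at fret 21 → G♯5 (MIDI 80).
77 − 80 = -3, so the two pitches are 3 semitones apart, with G♯5 the higher.

3 semitones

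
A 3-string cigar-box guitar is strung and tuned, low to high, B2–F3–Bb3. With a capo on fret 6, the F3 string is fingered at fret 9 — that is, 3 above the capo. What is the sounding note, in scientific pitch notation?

D4

The capo raises the open F3 by 6 semitones to B3; fretting 3 more gives F3 + 6 + 3 = F3 + 9 semitones = D4.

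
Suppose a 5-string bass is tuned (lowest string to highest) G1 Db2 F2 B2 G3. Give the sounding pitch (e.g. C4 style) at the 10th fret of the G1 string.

F2

The open G1 string plus 10 semitones: G–Ab–A–Bb–…–Eb–E–F.
The walk passes from B into C once, so the octave number goes from 1 to 2.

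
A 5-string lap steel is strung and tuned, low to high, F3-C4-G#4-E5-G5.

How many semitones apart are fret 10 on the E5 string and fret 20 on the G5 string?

E5 at fret 10 → D6 (MIDI 86); G5 at fret 20 → D#7 (MIDI 99).
86 − 99 = -13, so the two pitches are 13 semitones apart, with D#7 the higher.

13 semitones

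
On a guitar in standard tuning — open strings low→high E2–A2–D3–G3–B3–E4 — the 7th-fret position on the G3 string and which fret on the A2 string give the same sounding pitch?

G3 at fret 7 is G3 + 7 semitones = D4.
The open A2 string is 10 semitones below the open G3, so the same pitch on the A2 string lies at fret 7 + 10 = 17.

17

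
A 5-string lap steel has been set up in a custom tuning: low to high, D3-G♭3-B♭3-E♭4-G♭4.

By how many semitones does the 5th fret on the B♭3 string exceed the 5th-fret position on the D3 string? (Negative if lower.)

8 semitones

B♭3 at fret 5 → E♭4 (MIDI 63); D3 at fret 5 → G3 (MIDI 55).
63 − 55 = 8, so the two pitches are 8 semitones apart.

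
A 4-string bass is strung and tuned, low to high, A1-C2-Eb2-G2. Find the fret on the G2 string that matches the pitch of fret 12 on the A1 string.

2

Fret 12 on A1 is MIDI 33 + 12 = 45 (A2). On the G2 string (open MIDI 43), that pitch is 45 − 43 = fret 2.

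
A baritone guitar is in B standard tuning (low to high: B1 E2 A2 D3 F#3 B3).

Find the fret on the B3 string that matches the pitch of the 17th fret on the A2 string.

A2 at fret 17 is A2 + 17 semitones = D4.
The open B3 string is 14 semitones above the open A2, so the same pitch on the B3 string lies at fret 17 − 14 = 3.

3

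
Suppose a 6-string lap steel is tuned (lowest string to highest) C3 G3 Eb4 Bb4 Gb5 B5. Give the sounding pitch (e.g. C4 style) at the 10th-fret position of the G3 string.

F4

Each fret is one semitone, so G3 + 10 = F4.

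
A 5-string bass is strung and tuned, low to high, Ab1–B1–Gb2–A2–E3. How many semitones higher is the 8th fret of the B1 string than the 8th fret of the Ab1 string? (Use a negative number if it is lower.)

3 semitones

B1 at fret 8 → G2 (MIDI 43); Ab1 at fret 8 → E2 (MIDI 40).
43 − 40 = 3, so the two pitches are 3 semitones apart.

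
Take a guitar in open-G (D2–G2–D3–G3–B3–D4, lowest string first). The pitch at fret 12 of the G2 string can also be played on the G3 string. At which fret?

0

Fret 12 on G2 is MIDI 43 + 12 = 55 (G3). On the G3 string (open MIDI 55), that pitch is 55 − 55 = fret 0.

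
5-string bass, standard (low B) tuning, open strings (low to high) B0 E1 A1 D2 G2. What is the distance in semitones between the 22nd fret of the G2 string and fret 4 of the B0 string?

G2 at fret 22 → F4 (MIDI 65); B0 at fret 4 → D#1 (MIDI 27).
65 − 27 = 38, so the two pitches are 38 semitones apart, with F4 the higher.

38 semitones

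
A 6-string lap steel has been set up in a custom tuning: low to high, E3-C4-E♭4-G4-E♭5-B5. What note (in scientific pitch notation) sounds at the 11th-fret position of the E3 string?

E♭4

The open E3 string plus 11 semitones: E–F–Gb–G–…–Db–D–Eb.
The walk passes from B into C once, so the octave number goes from 3 to 4.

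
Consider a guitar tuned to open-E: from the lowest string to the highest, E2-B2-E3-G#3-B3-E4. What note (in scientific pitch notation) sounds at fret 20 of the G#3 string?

Each fret is one semitone, so G#3 + 20 = E5.

E5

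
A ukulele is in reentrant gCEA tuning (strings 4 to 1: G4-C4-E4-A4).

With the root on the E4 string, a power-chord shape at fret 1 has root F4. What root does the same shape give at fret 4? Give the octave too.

G#4

Moving from fret 1 to fret 4 shifts the root by 3 semitones.
F4 up 3 semitones is G#4.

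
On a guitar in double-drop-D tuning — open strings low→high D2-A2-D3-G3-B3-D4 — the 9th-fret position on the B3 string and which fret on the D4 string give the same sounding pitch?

6

Fret 9 on B3 is MIDI 59 + 9 = 68 (G#4). On the D4 string (open MIDI 62), that pitch is 68 − 62 = fret 6.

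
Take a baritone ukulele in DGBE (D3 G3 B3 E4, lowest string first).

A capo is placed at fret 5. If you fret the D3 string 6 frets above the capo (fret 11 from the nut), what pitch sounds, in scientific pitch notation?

The capo raises the open D3 by 5 semitones to G3; fretting 6 more gives D3 + 5 + 6 = D3 + 11 semitones = C#4.

C#4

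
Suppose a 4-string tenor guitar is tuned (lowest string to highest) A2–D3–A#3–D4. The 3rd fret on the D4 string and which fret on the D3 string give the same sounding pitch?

D4 at fret 3 is D4 + 3 semitones = F4.
The open D3 string is 12 semitones below the open D4, so the same pitch on the D3 string lies at fret 3 + 12 = 15.

15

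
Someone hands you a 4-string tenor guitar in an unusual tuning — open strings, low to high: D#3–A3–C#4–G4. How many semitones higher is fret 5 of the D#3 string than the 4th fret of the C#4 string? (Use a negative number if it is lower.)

D#3 at fret 5 → G#3 (MIDI 56); C#4 at fret 4 → F4 (MIDI 65).
56 − 65 = -9, so the two pitches are 9 semitones apart.

-9 semitones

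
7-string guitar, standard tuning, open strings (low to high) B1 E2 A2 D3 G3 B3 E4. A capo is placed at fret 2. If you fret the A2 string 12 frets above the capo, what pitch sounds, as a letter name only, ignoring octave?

B

The capo raises the open A2 by 2 semitones to B2; fretting 12 more gives A2 + 2 + 12 = A2 + 14 semitones, landing on B.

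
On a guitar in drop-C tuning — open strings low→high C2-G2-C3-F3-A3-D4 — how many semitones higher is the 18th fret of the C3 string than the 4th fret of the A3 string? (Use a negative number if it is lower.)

C3 at fret 18 → F#4 (MIDI 66); A3 at fret 4 → C#4 (MIDI 61).
66 − 61 = 5, so the two pitches are 5 semitones apart.

5 semitones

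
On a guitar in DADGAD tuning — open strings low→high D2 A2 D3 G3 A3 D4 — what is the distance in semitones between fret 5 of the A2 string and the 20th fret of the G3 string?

A2 at fret 5 → D3 (MIDI 50); G3 at fret 20 → D♯5 (MIDI 75).
50 − 75 = -25, so the two pitches are 25 semitones apart, with D♯5 the higher.

25 semitones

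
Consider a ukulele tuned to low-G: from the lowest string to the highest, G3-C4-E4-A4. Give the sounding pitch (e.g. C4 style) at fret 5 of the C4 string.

The open C4 string plus 5 semitones: C–C#–D–D#–E–F.
No B→C boundary is crossed, so the octave stays at 4.

F4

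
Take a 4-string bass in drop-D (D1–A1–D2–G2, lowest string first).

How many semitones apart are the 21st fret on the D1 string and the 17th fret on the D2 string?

8 semitones

D1 at fret 21 → B2 (MIDI 47); D2 at fret 17 → G3 (MIDI 55).
47 − 55 = -8, so the two pitches are 8 semitones apart, with G3 the higher.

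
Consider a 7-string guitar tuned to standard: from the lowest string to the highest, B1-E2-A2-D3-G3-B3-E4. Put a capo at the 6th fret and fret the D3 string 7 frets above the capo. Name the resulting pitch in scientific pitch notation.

The capo raises the open D3 by 6 semitones to G#3; fretting 7 more gives D3 + 6 + 7 = D3 + 13 semitones = D#4.
(Also written Eb.)

D#4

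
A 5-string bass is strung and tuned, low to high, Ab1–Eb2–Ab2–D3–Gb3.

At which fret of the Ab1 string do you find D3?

18

D3 is 18 semitones above the open Ab1 (Ab–A–Bb–B–…–C–Db–D), so it sits at fret 18.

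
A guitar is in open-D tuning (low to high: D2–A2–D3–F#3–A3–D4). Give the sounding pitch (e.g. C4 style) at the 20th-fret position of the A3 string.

F5

Each fret is one semitone, so A3 + 20 = F5.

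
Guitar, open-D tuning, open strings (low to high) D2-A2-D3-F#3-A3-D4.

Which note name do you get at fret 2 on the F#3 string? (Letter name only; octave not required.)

G#

The open F#3 string plus 2 semitones: F#–G–G#.
(Equivalently spelled Ab.)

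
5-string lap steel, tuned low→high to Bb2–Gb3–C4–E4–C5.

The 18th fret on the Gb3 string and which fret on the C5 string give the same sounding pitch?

0

Gb3 at fret 18 is Gb3 + 18 semitones = C5.
The open C5 string is 18 semitones above the open Gb3, so the same pitch on the C5 string lies at fret 18 − 18 = 0.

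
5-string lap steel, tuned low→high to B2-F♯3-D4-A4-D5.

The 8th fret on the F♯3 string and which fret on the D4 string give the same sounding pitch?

F♯3 at fret 8 is F♯3 + 8 semitones = D4.
The open D4 string is 8 semitones above the open F♯3, so the same pitch on the D4 string lies at fret 8 − 8 = 0.

0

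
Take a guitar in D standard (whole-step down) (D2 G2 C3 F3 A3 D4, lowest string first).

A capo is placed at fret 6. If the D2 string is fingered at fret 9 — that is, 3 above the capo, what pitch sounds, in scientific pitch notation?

The capo raises the open D2 by 6 semitones to G#2; fretting 3 more gives D2 + 6 + 3 = D2 + 9 semitones = B2.

B2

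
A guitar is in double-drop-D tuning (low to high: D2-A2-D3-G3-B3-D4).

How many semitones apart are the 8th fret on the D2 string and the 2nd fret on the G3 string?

D2 at fret 8 → A♯2 (MIDI 46); G3 at fret 2 → A3 (MIDI 57).
46 − 57 = -11, so the two pitches are 11 semitones apart, with A3 the higher.

11 semitones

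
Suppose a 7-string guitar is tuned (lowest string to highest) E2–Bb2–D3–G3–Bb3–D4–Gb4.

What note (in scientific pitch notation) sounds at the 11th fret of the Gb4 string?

F5

The open Gb4 string plus 11 semitones: Gb–G–Ab–A–…–Eb–E–F.
The walk passes from B into C once, so the octave number goes from 4 to 5.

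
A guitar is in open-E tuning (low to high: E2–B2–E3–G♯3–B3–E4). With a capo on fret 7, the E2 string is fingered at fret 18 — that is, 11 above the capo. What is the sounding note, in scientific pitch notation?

The capo raises the open E2 by 7 semitones to B2; fretting 11 more gives E2 + 7 + 11 = E2 + 18 semitones = A♯3.
(Also written B♭.)

A♯3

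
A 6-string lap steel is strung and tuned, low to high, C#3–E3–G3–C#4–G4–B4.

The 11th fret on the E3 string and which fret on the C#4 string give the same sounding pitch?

2

Fret 11 on E3 is MIDI 52 + 11 = 63 (D#4). On the C#4 string (open MIDI 61), that pitch is 63 − 61 = fret 2.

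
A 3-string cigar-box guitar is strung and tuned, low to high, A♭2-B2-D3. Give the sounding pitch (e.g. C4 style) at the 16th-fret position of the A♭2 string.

A♭2 is MIDI 44. Adding 16 gives 60, which is C4.

C4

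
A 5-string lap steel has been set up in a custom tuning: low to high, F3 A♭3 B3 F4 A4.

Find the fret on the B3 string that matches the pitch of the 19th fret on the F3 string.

13

Fret 19 on F3 is MIDI 53 + 19 = 72 (C5). On the B3 string (open MIDI 59), that pitch is 72 − 59 = fret 13.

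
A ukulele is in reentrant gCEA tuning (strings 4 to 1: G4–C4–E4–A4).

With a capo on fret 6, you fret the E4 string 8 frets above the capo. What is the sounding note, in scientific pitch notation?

The capo raises the open E4 by 6 semitones to A#4; fretting 8 more gives E4 + 6 + 8 = E4 + 14 semitones = F#5.

F#5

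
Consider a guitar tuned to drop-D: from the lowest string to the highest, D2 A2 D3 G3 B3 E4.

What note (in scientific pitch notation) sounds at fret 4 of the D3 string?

F♯3

Each fret is one semitone, so D3 + 4 = F♯3.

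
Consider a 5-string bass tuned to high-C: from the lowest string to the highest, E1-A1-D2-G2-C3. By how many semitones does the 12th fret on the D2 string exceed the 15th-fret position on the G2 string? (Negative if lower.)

-8 semitones

D2 at fret 12 → D3 (MIDI 50); G2 at fret 15 → A#3 (MIDI 58).
50 − 58 = -8, so the two pitches are 8 semitones apart.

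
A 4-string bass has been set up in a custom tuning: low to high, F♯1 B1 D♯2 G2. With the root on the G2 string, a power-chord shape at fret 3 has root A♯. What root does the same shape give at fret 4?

Moving from fret 3 to fret 4 shifts the root by 1 semitone.
A♯ up 1 semitone is B.

B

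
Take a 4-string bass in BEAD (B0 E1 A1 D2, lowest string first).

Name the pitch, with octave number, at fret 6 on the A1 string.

The open A1 string plus 6 semitones: A–A#–B–C–C#–D–D#.
The walk passes from B into C once, so the octave number goes from 1 to 2.

D#2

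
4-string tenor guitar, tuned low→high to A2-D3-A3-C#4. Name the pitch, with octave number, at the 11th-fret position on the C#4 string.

The open C#4 string plus 11 semitones: C#–D–D#–E–…–A#–B–C.
The walk passes from B into C once, so the octave number goes from 4 to 5.

C5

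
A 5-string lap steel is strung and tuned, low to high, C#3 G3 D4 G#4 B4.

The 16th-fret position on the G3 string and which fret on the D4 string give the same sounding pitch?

9

Fret 16 on G3 is MIDI 55 + 16 = 71 (B4). On the D4 string (open MIDI 62), that pitch is 71 − 62 = fret 9.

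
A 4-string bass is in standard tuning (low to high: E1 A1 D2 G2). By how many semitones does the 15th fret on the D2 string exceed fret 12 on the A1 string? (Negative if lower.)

D2 at fret 15 → F3 (MIDI 53); A1 at fret 12 → A2 (MIDI 45).
53 − 45 = 8, so the two pitches are 8 semitones apart.

8 semitones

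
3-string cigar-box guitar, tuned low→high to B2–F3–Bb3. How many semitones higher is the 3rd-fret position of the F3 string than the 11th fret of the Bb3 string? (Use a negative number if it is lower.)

-13 semitones

F3 at fret 3 → Ab3 (MIDI 56); Bb3 at fret 11 → A4 (MIDI 69).
56 − 69 = -13, so the two pitches are 13 semitones apart.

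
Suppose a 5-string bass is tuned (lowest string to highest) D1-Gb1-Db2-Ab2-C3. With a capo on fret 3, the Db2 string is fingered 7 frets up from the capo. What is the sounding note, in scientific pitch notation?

B2

The capo raises the open Db2 by 3 semitones to E2; fretting 7 more gives Db2 + 3 + 7 = Db2 + 10 semitones = B2.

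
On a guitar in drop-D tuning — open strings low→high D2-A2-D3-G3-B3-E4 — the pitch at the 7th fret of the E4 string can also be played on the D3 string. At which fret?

21

Fret 7 on E4 is MIDI 64 + 7 = 71 (B4). On the D3 string (open MIDI 50), that pitch is 71 − 50 = fret 21.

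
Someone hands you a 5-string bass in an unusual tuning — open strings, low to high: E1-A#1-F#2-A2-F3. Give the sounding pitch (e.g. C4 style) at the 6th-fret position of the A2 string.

The open A2 string plus 6 semitones: A–A#–B–C–C#–D–D#.
The walk passes from B into C once, so the octave number goes from 2 to 3.

D#3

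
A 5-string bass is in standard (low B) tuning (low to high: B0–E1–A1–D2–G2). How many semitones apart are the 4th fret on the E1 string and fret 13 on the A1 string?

14 semitones

E1 at fret 4 → G#1 (MIDI 32); A1 at fret 13 → A#2 (MIDI 46).
32 − 46 = -14, so the two pitches are 14 semitones apart, with A#2 the higher.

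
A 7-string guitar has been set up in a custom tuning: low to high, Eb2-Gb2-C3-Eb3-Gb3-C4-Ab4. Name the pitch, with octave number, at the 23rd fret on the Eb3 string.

D5

The open Eb3 string plus 23 semitones: Eb–E–F–Gb–…–C–Db–D.
The walk passes from B into C 2 times, so the octave number goes from 3 to 5.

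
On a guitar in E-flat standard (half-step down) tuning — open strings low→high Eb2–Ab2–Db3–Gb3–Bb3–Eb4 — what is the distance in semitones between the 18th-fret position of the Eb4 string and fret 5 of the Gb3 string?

Eb4 at fret 18 → A5 (MIDI 81); Gb3 at fret 5 → B3 (MIDI 59).
81 − 59 = 22, so the two pitches are 22 semitones apart, with A5 the higher.

22 semitones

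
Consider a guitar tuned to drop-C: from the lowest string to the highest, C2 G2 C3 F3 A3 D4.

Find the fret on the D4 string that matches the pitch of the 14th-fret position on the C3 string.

C3 at fret 14 is C3 + 14 semitones = D4.
The open D4 string is 14 semitones above the open C3, so the same pitch on the D4 string lies at fret 14 − 14 = 0.

0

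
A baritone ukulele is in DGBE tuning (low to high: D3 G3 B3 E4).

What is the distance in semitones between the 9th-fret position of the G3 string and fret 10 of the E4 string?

10 semitones

G3 at fret 9 → E4 (MIDI 64); E4 at fret 10 → D5 (MIDI 74).
64 − 74 = -10, so the two pitches are 10 semitones apart, with D5 the higher.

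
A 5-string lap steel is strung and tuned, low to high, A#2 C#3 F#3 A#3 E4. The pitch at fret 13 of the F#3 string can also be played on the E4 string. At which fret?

F#3 at fret 13 is F#3 + 13 semitones = G4.
The open E4 string is 10 semitones above the open F#3, so the same pitch on the E4 string lies at fret 13 − 10 = 3.

3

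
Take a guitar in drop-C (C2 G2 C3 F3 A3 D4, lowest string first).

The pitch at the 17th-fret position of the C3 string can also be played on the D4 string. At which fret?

3

C3 at fret 17 is C3 + 17 semitones = F4.
The open D4 string is 14 semitones above the open C3, so the same pitch on the D4 string lies at fret 17 − 14 = 3.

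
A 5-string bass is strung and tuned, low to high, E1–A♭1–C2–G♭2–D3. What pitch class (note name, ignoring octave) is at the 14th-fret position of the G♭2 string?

A♭

G♭2 is MIDI 42. Adding 14 gives 56; 56 mod 12 = 8, i.e. A♭.
(Equivalently spelled G♯.)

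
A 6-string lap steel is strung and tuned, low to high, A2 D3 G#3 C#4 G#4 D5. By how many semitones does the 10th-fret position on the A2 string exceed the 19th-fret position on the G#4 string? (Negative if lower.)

-32 semitones

A2 at fret 10 → G3 (MIDI 55); G#4 at fret 19 → D#6 (MIDI 87).
55 − 87 = -32, so the two pitches are 32 semitones apart.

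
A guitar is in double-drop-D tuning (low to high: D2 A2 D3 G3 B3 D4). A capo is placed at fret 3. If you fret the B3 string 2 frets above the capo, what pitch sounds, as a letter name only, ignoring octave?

E

The capo raises the open B3 by 3 semitones to D4; fretting 2 more gives B3 + 3 + 2 = B3 + 5 semitones, landing on E.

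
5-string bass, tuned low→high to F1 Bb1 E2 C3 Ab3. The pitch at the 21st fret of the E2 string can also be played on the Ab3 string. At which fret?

Fret 21 on E2 is MIDI 40 + 21 = 61 (Db4). On the Ab3 string (open MIDI 56), that pitch is 61 − 56 = fret 5.

5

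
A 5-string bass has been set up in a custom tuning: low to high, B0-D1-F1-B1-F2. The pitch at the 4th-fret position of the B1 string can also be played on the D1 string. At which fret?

13

B1 at fret 4 is B1 + 4 semitones = E♭2.
The open D1 string is 9 semitones below the open B1, so the same pitch on the D1 string lies at fret 4 + 9 = 13.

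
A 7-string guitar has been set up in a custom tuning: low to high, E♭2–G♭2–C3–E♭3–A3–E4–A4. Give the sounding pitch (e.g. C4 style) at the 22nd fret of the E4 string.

The open E4 string plus 22 semitones: E–F–Gb–G–…–C–Db–D.
The walk passes from B into C 2 times, so the octave number goes from 4 to 6.

D6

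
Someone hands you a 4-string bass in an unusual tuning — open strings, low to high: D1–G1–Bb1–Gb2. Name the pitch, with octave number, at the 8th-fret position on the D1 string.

Bb1

The open D1 string plus 8 semitones: D–Eb–E–F–Gb–G–Ab–A–Bb.
No B→C boundary is crossed, so the octave stays at 1.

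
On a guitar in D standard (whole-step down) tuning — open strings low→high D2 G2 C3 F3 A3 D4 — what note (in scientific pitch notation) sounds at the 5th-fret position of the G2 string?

C3

G2 is MIDI 43. Adding 5 gives 48, which is C3.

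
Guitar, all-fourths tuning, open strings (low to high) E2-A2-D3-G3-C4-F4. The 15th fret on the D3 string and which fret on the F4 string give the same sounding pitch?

D3 at fret 15 is D3 + 15 semitones = F4.
The open F4 string is 15 semitones above the open D3, so the same pitch on the F4 string lies at fret 15 − 15 = 0.

0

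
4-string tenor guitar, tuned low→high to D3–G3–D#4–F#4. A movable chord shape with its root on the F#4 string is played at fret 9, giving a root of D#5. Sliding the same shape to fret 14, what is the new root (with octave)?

G#5

Moving from fret 9 to fret 14 shifts the root by 5 semitones.
D#5 up 5 semitones is G#5.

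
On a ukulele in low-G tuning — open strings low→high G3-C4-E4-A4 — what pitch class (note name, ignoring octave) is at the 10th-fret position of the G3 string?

F

Each fret is one semitone, so G3 + 10 = F.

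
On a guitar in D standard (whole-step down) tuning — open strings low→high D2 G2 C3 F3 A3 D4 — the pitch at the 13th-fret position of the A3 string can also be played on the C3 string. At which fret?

22

A3 at fret 13 is A3 + 13 semitones = A#4.
The open C3 string is 9 semitones below the open A3, so the same pitch on the C3 string lies at fret 13 + 9 = 22.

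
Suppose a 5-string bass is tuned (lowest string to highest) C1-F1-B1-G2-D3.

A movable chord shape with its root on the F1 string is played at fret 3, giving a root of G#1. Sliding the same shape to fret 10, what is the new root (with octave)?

D#2

Moving from fret 3 to fret 10 shifts the root by 7 semitones.
G#1 up 7 semitones is D#2.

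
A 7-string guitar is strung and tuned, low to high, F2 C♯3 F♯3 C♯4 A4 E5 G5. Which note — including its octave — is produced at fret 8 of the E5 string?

E5 is MIDI 76. Adding 8 gives 84, which is C6.

C6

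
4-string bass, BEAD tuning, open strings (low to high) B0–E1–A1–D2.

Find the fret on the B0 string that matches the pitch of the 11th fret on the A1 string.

21

A1 at fret 11 is A1 + 11 semitones = G#2.
The open B0 string is 10 semitones below the open A1, so the same pitch on the B0 string lies at fret 11 + 10 = 21.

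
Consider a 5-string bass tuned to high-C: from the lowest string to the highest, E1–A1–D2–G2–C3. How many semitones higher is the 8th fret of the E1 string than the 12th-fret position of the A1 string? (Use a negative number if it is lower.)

E1 at fret 8 → C2 (MIDI 36); A1 at fret 12 → A2 (MIDI 45).
36 − 45 = -9, so the two pitches are 9 semitones apart.

-9 semitones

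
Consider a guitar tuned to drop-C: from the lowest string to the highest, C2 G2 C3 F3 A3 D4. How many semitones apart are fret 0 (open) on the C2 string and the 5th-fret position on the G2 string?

C2 at fret 0 → C2 (MIDI 36); G2 at fret 5 → C3 (MIDI 48).
36 − 48 = -12, so the two pitches are 12 semitones apart, with C3 the higher.

12 semitones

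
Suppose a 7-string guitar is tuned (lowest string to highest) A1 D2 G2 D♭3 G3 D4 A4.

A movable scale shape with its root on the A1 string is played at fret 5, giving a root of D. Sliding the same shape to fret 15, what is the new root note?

C

Moving from fret 5 to fret 15 shifts the root by 10 semitones.
D up 10 semitones is C.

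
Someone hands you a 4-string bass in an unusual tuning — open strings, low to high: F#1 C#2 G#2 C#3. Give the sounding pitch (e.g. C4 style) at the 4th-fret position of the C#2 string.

F2

The open C#2 string plus 4 semitones: C#–D–D#–E–F.
No B→C boundary is crossed, so the octave stays at 2.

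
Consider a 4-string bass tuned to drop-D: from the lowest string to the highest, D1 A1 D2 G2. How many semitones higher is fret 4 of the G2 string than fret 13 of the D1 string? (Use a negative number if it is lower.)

8 semitones

G2 at fret 4 → B2 (MIDI 47); D1 at fret 13 → D#2 (MIDI 39).
47 − 39 = 8, so the two pitches are 8 semitones apart.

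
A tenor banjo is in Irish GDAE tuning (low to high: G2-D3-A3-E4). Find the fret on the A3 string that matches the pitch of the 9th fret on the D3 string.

2

Fret 9 on D3 is MIDI 50 + 9 = 59 (B3). On the A3 string (open MIDI 57), that pitch is 59 − 57 = fret 2.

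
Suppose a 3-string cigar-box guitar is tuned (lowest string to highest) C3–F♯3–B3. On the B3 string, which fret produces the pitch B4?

B4 is 12 semitones above the open B3 (B–C–C#–D–…–A–A#–B), so it sits at fret 12.

12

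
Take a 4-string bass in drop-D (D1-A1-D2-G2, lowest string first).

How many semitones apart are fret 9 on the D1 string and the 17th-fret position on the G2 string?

25 semitones

D1 at fret 9 → B1 (MIDI 35); G2 at fret 17 → C4 (MIDI 60).
35 − 60 = -25, so the two pitches are 25 semitones apart, with C4 the higher.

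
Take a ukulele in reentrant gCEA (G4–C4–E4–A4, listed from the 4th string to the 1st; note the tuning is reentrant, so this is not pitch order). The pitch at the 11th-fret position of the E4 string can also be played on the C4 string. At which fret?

Fret 11 on E4 is MIDI 64 + 11 = 75 (D#5). On the C4 string (open MIDI 60), that pitch is 75 − 60 = fret 15.

15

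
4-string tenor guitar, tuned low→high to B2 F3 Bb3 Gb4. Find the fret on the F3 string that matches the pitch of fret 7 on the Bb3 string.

12

Fret 7 on Bb3 is MIDI 58 + 7 = 65 (F4). On the F3 string (open MIDI 53), that pitch is 65 − 53 = fret 12.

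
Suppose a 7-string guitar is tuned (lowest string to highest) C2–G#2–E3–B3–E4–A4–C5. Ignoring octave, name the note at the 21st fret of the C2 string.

C2 is MIDI 36. Adding 21 gives 57; 57 mod 12 = 9, i.e. A.

A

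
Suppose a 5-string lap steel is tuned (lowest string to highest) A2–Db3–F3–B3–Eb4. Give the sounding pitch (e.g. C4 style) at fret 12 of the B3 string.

The open B3 string plus 12 semitones: B–C–Db–D–…–A–Bb–B.
The walk passes from B into C once, so the octave number goes from 3 to 4.

B4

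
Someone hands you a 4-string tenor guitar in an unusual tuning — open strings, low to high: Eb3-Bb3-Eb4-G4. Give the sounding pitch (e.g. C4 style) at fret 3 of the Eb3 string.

The open Eb3 string plus 3 semitones: Eb–E–F–Gb.
No B→C boundary is crossed, so the octave stays at 3.
(Equivalently spelled F#3.)

Gb3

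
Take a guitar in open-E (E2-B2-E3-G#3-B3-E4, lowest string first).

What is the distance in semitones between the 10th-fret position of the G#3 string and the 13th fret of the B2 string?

6 semitones

G#3 at fret 10 → F#4 (MIDI 66); B2 at fret 13 → C4 (MIDI 60).
66 − 60 = 6, so the two pitches are 6 semitones apart, with F#4 the higher.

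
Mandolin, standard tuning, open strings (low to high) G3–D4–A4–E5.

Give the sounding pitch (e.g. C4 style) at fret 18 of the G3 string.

Each fret is one semitone, so G3 + 18 = C#5.
(Equivalently spelled Db5.)

C#5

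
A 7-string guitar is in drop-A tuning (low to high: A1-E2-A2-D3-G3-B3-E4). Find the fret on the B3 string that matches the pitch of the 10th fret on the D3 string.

1

Fret 10 on D3 is MIDI 50 + 10 = 60 (C4). On the B3 string (open MIDI 59), that pitch is 60 − 59 = fret 1.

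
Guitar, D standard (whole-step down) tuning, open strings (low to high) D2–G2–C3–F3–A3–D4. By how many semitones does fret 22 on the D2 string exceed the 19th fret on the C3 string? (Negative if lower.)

-7 semitones

D2 at fret 22 → C4 (MIDI 60); C3 at fret 19 → G4 (MIDI 67).
60 − 67 = -7, so the two pitches are 7 semitones apart.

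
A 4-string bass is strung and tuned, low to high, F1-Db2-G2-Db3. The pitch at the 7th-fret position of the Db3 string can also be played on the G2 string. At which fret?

Db3 at fret 7 is Db3 + 7 semitones = Ab3.
The open G2 string is 6 semitones below the open Db3, so the same pitch on the G2 string lies at fret 7 + 6 = 13.

13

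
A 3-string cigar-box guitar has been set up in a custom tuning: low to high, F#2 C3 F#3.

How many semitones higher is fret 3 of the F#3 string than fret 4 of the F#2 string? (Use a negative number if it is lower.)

F#3 at fret 3 → A3 (MIDI 57); F#2 at fret 4 → A#2 (MIDI 46).
57 − 46 = 11, so the two pitches are 11 semitones apart.

11 semitones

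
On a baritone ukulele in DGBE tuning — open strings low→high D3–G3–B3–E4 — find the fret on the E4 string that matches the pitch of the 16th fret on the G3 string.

Fret 16 on G3 is MIDI 55 + 16 = 71 (B4). On the E4 string (open MIDI 64), that pitch is 71 − 64 = fret 7.

7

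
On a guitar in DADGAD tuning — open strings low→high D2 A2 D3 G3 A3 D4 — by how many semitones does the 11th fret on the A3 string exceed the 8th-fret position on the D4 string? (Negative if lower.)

-2 semitones

A3 at fret 11 → G#4 (MIDI 68); D4 at fret 8 → A#4 (MIDI 70).
68 − 70 = -2, so the two pitches are 2 semitones apart.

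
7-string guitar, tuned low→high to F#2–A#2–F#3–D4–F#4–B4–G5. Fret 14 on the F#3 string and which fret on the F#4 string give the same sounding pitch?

Fret 14 on F#3 is MIDI 54 + 14 = 68 (G#4). On the F#4 string (open MIDI 66), that pitch is 68 − 66 = fret 2.

2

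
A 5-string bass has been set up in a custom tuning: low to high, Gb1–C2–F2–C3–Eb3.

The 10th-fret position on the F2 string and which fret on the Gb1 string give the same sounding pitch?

21

Fret 10 on F2 is MIDI 41 + 10 = 51 (Eb3). On the Gb1 string (open MIDI 30), that pitch is 51 − 30 = fret 21.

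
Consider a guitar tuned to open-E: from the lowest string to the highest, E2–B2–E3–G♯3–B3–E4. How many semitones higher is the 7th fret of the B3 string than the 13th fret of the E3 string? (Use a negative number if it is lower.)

1 semitone

B3 at fret 7 → F♯4 (MIDI 66); E3 at fret 13 → F4 (MIDI 65).
66 − 65 = 1, so the two pitches are 1 semitone apart.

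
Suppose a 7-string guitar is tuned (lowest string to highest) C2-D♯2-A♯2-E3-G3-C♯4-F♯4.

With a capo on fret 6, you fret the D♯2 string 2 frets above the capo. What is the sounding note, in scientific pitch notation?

The capo raises the open D♯2 by 6 semitones to A2; fretting 2 more gives D♯2 + 6 + 2 = D♯2 + 8 semitones = B2.

B2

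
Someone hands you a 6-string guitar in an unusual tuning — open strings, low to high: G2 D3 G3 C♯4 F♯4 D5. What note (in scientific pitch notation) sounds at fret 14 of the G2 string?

A3

The open G2 string plus 14 semitones: G–G#–A–A#–…–G–G#–A.
The walk passes from B into C once, so the octave number goes from 2 to 3.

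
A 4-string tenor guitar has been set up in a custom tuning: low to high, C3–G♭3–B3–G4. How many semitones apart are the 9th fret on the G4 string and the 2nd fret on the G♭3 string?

20 semitones

G4 at fret 9 → E5 (MIDI 76); G♭3 at fret 2 → A♭3 (MIDI 56).
76 − 56 = 20, so the two pitches are 20 semitones apart, with E5 the higher.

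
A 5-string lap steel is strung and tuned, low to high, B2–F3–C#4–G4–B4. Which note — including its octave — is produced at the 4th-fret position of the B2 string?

Each fret is one semitone, so B2 + 4 = D#3.

D#3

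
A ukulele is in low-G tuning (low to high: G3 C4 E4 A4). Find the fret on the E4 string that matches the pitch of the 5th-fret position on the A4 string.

A4 at fret 5 is A4 + 5 semitones = D5.
The open E4 string is 5 semitones below the open A4, so the same pitch on the E4 string lies at fret 5 + 5 = 10.

10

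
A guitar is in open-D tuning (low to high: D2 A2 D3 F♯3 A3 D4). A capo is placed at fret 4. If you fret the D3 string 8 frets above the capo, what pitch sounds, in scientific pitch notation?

The capo raises the open D3 by 4 semitones to F♯3; fretting 8 more gives D3 + 4 + 8 = D3 + 12 semitones = D4.

D4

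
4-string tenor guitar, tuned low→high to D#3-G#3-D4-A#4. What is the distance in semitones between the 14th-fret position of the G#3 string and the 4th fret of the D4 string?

4 semitones

G#3 at fret 14 → A#4 (MIDI 70); D4 at fret 4 → F#4 (MIDI 66).
70 − 66 = 4, so the two pitches are 4 semitones apart, with A#4 the higher.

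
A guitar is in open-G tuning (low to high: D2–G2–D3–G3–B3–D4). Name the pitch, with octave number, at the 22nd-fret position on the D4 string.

C6

The open D4 string plus 22 semitones: D–D#–E–F–…–A#–B–C.
The walk passes from B into C 2 times, so the octave number goes from 4 to 6.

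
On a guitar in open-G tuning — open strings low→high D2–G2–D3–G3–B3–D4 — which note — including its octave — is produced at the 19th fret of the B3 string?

Each fret is one semitone, so B3 + 19 = F♯5.

F♯5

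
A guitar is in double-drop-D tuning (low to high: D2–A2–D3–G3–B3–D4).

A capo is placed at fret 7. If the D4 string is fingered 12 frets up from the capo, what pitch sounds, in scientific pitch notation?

The capo raises the open D4 by 7 semitones to A4; fretting 12 more gives D4 + 7 + 12 = D4 + 19 semitones = A5.

A5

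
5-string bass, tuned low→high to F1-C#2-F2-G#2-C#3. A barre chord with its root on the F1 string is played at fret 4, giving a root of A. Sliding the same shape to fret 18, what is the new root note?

Moving from fret 4 to fret 18 shifts the root by 14 semitones.
A up 14 semitones is B.

B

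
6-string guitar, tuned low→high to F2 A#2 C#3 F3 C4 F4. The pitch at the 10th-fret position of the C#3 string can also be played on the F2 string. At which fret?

C#3 at fret 10 is C#3 + 10 semitones = B3.
The open F2 string is 8 semitones below the open C#3, so the same pitch on the F2 string lies at fret 10 + 8 = 18.

18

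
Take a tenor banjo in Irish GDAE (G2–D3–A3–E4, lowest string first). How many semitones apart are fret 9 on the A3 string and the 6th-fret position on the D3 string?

10 semitones

A3 at fret 9 → F♯4 (MIDI 66); D3 at fret 6 → G♯3 (MIDI 56).
66 − 56 = 10, so the two pitches are 10 semitones apart, with F♯4 the higher.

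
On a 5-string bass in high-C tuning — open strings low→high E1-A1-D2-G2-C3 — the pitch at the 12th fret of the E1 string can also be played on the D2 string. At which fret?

E1 at fret 12 is E1 + 12 semitones = E2.
The open D2 string is 10 semitones above the open E1, so the same pitch on the D2 string lies at fret 12 − 10 = 2.

2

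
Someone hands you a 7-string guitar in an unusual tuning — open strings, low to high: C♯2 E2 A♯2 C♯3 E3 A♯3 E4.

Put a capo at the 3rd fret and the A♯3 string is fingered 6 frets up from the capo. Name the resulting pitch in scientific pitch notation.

The capo raises the open A♯3 by 3 semitones to C♯4; fretting 6 more gives A♯3 + 3 + 6 = A♯3 + 9 semitones = G4.

G4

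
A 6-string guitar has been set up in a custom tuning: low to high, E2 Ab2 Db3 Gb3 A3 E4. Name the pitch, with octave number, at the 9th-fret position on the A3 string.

Gb4

The open A3 string plus 9 semitones: A–Bb–B–C–Db–D–Eb–E–F–Gb.
The walk passes from B into C once, so the octave number goes from 3 to 4.
(Equivalently spelled F#4.)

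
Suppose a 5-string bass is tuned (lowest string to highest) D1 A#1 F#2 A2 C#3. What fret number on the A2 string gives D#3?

D#3 is 6 semitones above the open A2 (A–A#–B–C–C#–D–D#), so it sits at fret 6.

6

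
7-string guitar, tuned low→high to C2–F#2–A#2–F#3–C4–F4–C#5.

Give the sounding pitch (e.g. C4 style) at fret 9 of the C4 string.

A4

Each fret is one semitone, so C4 + 9 = A4.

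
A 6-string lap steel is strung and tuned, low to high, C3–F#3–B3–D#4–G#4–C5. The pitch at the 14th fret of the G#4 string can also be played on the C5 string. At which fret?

10

Fret 14 on G#4 is MIDI 68 + 14 = 82 (A#5). On the C5 string (open MIDI 72), that pitch is 82 − 72 = fret 10.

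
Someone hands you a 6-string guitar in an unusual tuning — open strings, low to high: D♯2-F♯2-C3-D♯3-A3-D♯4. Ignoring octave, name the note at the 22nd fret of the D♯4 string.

C♯

Each fret is one semitone, so D♯4 + 22 = C♯.
(Equivalently spelled D♭.)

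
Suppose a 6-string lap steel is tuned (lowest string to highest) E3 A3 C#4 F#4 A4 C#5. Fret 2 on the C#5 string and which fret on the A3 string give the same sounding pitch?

Fret 2 on C#5 is MIDI 73 + 2 = 75 (D#5). On the A3 string (open MIDI 57), that pitch is 75 − 57 = fret 18.

18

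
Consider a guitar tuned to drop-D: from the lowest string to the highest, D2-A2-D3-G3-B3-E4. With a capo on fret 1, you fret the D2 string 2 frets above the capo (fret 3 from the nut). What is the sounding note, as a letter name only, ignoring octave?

The capo raises the open D2 by 1 semitone to D#2; fretting 2 more gives D2 + 1 + 2 = D2 + 3 semitones, landing on F.

F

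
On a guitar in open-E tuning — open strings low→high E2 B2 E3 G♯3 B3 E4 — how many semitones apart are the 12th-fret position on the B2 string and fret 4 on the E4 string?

B2 at fret 12 → B3 (MIDI 59); E4 at fret 4 → G♯4 (MIDI 68).
59 − 68 = -9, so the two pitches are 9 semitones apart, with G♯4 the higher.

9 semitones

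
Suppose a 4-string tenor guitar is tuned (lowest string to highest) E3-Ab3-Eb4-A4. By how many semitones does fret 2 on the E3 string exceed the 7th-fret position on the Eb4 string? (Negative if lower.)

E3 at fret 2 → Gb3 (MIDI 54); Eb4 at fret 7 → Bb4 (MIDI 70).
54 − 70 = -16, so the two pitches are 16 semitones apart.

-16 semitones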